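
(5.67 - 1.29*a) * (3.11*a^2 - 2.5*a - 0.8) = -4.0119*a^3 + 20.8587*a^2 - 13.143*a - 4.536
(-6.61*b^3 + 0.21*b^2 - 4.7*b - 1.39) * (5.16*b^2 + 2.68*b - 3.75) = -34.1076*b^5 - 16.6312*b^4 + 1.0983*b^3 - 20.5559*b^2 + 13.8998*b + 5.2125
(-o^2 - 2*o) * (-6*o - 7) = 6*o^3 + 19*o^2 + 14*o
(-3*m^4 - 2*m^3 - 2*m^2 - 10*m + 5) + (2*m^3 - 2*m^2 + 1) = -3*m^4 - 4*m^2 - 10*m + 6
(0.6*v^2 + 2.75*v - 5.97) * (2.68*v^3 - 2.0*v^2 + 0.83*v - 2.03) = 1.608*v^5 + 6.17*v^4 - 21.0016*v^3 + 13.0045*v^2 - 10.5376*v + 12.1191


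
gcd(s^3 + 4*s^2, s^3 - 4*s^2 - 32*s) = s^2 + 4*s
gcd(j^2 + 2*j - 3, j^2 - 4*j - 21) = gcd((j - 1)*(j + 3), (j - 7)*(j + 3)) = j + 3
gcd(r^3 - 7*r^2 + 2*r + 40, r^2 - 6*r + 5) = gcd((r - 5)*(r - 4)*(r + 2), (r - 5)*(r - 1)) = r - 5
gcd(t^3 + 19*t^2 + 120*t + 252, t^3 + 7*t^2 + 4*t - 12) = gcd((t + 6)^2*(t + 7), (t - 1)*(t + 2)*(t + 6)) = t + 6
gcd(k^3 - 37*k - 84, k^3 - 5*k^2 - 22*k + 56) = k^2 - 3*k - 28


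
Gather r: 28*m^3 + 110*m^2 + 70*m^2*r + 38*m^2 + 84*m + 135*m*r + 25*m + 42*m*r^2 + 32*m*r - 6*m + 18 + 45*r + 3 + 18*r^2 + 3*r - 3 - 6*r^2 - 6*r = 28*m^3 + 148*m^2 + 103*m + r^2*(42*m + 12) + r*(70*m^2 + 167*m + 42) + 18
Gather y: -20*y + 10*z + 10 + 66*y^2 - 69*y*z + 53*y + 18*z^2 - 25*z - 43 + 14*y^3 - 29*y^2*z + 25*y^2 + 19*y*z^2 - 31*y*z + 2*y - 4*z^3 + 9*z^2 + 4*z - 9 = 14*y^3 + y^2*(91 - 29*z) + y*(19*z^2 - 100*z + 35) - 4*z^3 + 27*z^2 - 11*z - 42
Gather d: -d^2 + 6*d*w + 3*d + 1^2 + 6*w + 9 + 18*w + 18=-d^2 + d*(6*w + 3) + 24*w + 28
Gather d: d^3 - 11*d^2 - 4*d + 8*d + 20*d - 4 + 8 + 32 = d^3 - 11*d^2 + 24*d + 36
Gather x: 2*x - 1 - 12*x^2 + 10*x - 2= -12*x^2 + 12*x - 3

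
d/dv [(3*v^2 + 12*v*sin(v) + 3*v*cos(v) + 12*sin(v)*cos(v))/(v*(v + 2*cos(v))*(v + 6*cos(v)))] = 3*(7*v^4*sin(v) + 4*v^4*cos(v) - v^4 - 8*v^3*sin(v) + 12*v^3*sin(2*v) - 2*v^3*cos(v) + 4*v^3*cos(2*v) + 32*v^3 + 3*v^2*sin(v) - 22*v^2*sin(2*v) + 3*v^2*sin(3*v) + 84*v^2*cos(v) + 2*v^2*cos(2*v) - 4*v^2*cos(3*v) + 2*v^2 - 16*v*sin(v) - 16*v*sin(3*v) + 24*v*cos(2*v) + 24*v - 12*sin(2*v) - 6*sin(4*v))/(v^2*(v + 2*cos(v))^2*(v + 6*cos(v))^2)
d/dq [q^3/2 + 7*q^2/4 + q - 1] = 3*q^2/2 + 7*q/2 + 1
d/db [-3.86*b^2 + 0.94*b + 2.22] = 0.94 - 7.72*b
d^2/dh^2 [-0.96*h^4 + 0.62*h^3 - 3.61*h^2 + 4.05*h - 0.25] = -11.52*h^2 + 3.72*h - 7.22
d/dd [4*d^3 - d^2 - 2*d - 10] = 12*d^2 - 2*d - 2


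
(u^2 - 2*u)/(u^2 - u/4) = 4*(u - 2)/(4*u - 1)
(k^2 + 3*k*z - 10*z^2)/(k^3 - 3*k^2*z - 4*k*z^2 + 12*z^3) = (-k - 5*z)/(-k^2 + k*z + 6*z^2)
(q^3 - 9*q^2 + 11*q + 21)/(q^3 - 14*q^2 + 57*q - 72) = (q^2 - 6*q - 7)/(q^2 - 11*q + 24)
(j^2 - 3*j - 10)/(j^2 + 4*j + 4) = (j - 5)/(j + 2)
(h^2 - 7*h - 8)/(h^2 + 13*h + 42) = (h^2 - 7*h - 8)/(h^2 + 13*h + 42)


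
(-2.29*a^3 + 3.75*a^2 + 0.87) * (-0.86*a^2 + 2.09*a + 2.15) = 1.9694*a^5 - 8.0111*a^4 + 2.914*a^3 + 7.3143*a^2 + 1.8183*a + 1.8705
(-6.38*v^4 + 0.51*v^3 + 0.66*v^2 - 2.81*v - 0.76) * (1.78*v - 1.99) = -11.3564*v^5 + 13.604*v^4 + 0.1599*v^3 - 6.3152*v^2 + 4.2391*v + 1.5124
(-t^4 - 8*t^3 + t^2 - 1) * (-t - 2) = t^5 + 10*t^4 + 15*t^3 - 2*t^2 + t + 2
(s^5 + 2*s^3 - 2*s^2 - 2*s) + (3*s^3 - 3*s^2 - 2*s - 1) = s^5 + 5*s^3 - 5*s^2 - 4*s - 1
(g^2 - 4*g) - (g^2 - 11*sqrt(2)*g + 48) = -4*g + 11*sqrt(2)*g - 48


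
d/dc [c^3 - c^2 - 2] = c*(3*c - 2)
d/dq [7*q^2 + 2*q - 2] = 14*q + 2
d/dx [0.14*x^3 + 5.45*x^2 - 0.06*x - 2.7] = 0.42*x^2 + 10.9*x - 0.06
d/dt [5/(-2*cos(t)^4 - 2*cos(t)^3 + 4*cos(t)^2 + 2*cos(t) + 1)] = 10*(4*sin(t)^2*cos(t) + 3*sin(t)^2 - 2)*sin(t)/(-2*sin(t)^4 + 2*sin(t)^2*cos(t) + 3)^2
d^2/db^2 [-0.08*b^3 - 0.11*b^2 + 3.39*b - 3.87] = -0.48*b - 0.22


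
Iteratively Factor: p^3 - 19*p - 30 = (p + 3)*(p^2 - 3*p - 10) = (p - 5)*(p + 3)*(p + 2)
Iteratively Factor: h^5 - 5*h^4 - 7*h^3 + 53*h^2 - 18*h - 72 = (h + 1)*(h^4 - 6*h^3 - h^2 + 54*h - 72) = (h - 2)*(h + 1)*(h^3 - 4*h^2 - 9*h + 36) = (h - 3)*(h - 2)*(h + 1)*(h^2 - h - 12) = (h - 3)*(h - 2)*(h + 1)*(h + 3)*(h - 4)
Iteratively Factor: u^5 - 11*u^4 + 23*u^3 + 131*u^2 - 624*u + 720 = (u - 3)*(u^4 - 8*u^3 - u^2 + 128*u - 240) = (u - 3)^2*(u^3 - 5*u^2 - 16*u + 80) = (u - 5)*(u - 3)^2*(u^2 - 16) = (u - 5)*(u - 3)^2*(u + 4)*(u - 4)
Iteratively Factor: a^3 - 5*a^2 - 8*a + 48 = (a + 3)*(a^2 - 8*a + 16) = (a - 4)*(a + 3)*(a - 4)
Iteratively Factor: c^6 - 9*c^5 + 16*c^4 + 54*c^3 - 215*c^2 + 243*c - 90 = (c - 5)*(c^5 - 4*c^4 - 4*c^3 + 34*c^2 - 45*c + 18) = (c - 5)*(c - 2)*(c^4 - 2*c^3 - 8*c^2 + 18*c - 9) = (c - 5)*(c - 2)*(c - 1)*(c^3 - c^2 - 9*c + 9) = (c - 5)*(c - 3)*(c - 2)*(c - 1)*(c^2 + 2*c - 3) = (c - 5)*(c - 3)*(c - 2)*(c - 1)*(c + 3)*(c - 1)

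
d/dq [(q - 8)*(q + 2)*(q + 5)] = 3*q^2 - 2*q - 46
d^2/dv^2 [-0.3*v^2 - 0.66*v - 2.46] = -0.600000000000000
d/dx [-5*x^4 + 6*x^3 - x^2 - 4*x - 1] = -20*x^3 + 18*x^2 - 2*x - 4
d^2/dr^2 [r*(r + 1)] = 2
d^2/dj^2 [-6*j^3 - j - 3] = -36*j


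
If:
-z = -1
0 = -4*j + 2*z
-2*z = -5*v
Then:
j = 1/2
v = 2/5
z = 1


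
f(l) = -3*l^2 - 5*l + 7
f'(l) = -6*l - 5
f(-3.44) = -11.30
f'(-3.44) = 15.64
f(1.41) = -6.01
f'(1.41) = -13.46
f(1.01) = -1.11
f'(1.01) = -11.06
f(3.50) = -47.25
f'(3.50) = -26.00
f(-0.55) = 8.84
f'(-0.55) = -1.70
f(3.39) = -44.43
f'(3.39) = -25.34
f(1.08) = -1.90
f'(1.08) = -11.48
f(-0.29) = 8.20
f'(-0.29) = -3.26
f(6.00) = -131.00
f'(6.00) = -41.00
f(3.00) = -35.00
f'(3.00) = -23.00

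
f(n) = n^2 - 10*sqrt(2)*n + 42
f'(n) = 2*n - 10*sqrt(2)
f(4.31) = -0.38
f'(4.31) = -5.52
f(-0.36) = 47.22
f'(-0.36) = -14.86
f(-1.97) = 73.74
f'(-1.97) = -18.08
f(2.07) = 17.01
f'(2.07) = -10.00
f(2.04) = 17.31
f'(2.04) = -10.06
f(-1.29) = 61.91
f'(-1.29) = -16.72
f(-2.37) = 81.13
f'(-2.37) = -18.88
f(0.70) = 32.59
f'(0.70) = -12.74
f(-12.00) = 355.71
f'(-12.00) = -38.14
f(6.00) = -6.85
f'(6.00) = -2.14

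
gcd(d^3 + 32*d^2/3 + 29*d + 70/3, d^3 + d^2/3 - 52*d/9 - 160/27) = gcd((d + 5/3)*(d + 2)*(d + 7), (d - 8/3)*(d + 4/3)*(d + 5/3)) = d + 5/3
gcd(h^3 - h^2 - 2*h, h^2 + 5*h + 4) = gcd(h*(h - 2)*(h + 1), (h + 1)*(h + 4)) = h + 1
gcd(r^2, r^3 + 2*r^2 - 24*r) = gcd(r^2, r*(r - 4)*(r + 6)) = r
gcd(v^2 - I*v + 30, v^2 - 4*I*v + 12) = v - 6*I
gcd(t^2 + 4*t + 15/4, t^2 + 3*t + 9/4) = t + 3/2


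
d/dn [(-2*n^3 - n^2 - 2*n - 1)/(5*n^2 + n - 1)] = (-10*n^4 - 4*n^3 + 15*n^2 + 12*n + 3)/(25*n^4 + 10*n^3 - 9*n^2 - 2*n + 1)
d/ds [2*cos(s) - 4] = -2*sin(s)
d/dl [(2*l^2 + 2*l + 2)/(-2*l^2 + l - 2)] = 6*(l^2 - 1)/(4*l^4 - 4*l^3 + 9*l^2 - 4*l + 4)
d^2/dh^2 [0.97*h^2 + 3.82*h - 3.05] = 1.94000000000000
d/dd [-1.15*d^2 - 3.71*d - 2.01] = -2.3*d - 3.71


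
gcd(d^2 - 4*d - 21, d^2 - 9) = d + 3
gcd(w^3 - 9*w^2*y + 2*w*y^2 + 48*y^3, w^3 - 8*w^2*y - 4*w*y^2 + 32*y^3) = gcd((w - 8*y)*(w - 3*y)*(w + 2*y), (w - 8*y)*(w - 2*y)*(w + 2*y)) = -w^2 + 6*w*y + 16*y^2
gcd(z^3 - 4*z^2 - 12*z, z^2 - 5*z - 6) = z - 6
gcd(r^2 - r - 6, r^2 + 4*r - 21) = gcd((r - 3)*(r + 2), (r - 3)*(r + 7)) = r - 3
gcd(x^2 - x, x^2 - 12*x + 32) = 1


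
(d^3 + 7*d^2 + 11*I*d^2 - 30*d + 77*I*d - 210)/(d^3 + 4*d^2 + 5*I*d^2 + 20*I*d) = (d^2 + d*(7 + 6*I) + 42*I)/(d*(d + 4))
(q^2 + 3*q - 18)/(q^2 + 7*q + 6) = (q - 3)/(q + 1)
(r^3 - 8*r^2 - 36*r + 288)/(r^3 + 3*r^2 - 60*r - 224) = (r^2 - 36)/(r^2 + 11*r + 28)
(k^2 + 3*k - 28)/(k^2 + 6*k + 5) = (k^2 + 3*k - 28)/(k^2 + 6*k + 5)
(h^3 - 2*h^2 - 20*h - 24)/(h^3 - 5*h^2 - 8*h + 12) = (h + 2)/(h - 1)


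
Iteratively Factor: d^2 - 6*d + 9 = (d - 3)*(d - 3)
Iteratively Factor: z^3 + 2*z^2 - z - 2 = (z + 1)*(z^2 + z - 2) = (z + 1)*(z + 2)*(z - 1)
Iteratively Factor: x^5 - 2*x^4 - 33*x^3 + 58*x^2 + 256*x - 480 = (x - 3)*(x^4 + x^3 - 30*x^2 - 32*x + 160) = (x - 3)*(x + 4)*(x^3 - 3*x^2 - 18*x + 40) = (x - 5)*(x - 3)*(x + 4)*(x^2 + 2*x - 8) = (x - 5)*(x - 3)*(x + 4)^2*(x - 2)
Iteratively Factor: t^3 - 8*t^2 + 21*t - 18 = (t - 3)*(t^2 - 5*t + 6) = (t - 3)^2*(t - 2)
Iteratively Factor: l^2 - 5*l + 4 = (l - 4)*(l - 1)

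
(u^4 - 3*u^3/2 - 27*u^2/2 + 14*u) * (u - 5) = u^5 - 13*u^4/2 - 6*u^3 + 163*u^2/2 - 70*u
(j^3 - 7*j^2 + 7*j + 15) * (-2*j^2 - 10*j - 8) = -2*j^5 + 4*j^4 + 48*j^3 - 44*j^2 - 206*j - 120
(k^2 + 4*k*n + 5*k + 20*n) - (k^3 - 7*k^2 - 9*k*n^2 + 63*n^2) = -k^3 + 8*k^2 + 9*k*n^2 + 4*k*n + 5*k - 63*n^2 + 20*n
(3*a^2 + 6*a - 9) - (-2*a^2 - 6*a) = 5*a^2 + 12*a - 9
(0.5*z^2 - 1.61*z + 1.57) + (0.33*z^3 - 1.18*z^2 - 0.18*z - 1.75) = 0.33*z^3 - 0.68*z^2 - 1.79*z - 0.18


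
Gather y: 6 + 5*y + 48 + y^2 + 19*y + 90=y^2 + 24*y + 144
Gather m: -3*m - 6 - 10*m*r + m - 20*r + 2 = m*(-10*r - 2) - 20*r - 4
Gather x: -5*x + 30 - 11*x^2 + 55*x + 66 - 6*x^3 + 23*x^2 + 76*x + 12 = -6*x^3 + 12*x^2 + 126*x + 108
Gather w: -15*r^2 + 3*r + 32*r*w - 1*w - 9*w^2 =-15*r^2 + 3*r - 9*w^2 + w*(32*r - 1)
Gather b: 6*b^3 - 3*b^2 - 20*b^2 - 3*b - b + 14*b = 6*b^3 - 23*b^2 + 10*b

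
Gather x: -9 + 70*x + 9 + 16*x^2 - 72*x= 16*x^2 - 2*x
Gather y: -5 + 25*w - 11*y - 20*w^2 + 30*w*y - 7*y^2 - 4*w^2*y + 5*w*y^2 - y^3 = -20*w^2 + 25*w - y^3 + y^2*(5*w - 7) + y*(-4*w^2 + 30*w - 11) - 5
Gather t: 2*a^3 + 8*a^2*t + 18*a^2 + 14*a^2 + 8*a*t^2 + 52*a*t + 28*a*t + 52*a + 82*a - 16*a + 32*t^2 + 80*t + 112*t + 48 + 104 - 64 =2*a^3 + 32*a^2 + 118*a + t^2*(8*a + 32) + t*(8*a^2 + 80*a + 192) + 88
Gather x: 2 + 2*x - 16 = 2*x - 14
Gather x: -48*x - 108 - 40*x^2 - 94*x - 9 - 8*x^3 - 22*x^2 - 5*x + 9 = -8*x^3 - 62*x^2 - 147*x - 108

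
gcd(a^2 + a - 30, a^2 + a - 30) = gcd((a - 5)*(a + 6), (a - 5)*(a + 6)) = a^2 + a - 30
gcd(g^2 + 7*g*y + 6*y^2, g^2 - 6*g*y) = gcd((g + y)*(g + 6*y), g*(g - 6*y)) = 1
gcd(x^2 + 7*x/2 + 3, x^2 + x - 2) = x + 2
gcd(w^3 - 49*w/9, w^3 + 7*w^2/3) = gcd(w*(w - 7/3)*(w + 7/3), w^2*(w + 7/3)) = w^2 + 7*w/3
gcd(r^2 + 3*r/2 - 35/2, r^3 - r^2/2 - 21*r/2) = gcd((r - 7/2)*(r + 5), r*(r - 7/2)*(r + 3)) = r - 7/2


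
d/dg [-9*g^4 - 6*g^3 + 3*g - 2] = -36*g^3 - 18*g^2 + 3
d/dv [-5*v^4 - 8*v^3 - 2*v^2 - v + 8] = -20*v^3 - 24*v^2 - 4*v - 1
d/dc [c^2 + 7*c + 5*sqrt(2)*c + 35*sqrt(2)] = 2*c + 7 + 5*sqrt(2)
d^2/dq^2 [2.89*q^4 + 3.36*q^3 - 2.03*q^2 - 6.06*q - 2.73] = 34.68*q^2 + 20.16*q - 4.06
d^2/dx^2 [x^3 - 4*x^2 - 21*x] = 6*x - 8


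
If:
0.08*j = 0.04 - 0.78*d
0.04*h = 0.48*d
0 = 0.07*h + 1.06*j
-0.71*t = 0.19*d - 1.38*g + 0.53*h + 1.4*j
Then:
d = 0.06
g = 0.514492753623188*t + 0.220062427975059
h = 0.67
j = -0.04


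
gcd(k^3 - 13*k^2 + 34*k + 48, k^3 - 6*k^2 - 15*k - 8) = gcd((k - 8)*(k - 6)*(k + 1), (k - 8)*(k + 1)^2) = k^2 - 7*k - 8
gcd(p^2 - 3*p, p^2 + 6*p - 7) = 1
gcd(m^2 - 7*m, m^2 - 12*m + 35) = m - 7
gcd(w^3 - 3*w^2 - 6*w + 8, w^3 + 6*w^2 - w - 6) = w - 1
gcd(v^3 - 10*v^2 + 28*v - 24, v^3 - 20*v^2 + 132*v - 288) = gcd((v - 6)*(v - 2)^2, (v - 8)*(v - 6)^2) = v - 6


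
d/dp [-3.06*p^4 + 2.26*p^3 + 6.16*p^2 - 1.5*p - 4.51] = -12.24*p^3 + 6.78*p^2 + 12.32*p - 1.5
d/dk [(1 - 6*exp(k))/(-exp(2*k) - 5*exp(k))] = (-6*exp(2*k) + 2*exp(k) + 5)*exp(-k)/(exp(2*k) + 10*exp(k) + 25)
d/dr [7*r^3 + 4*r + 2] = 21*r^2 + 4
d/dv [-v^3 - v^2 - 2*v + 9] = -3*v^2 - 2*v - 2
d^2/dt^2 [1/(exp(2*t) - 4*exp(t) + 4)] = 4*(exp(t) + 1)*exp(t)/(exp(4*t) - 8*exp(3*t) + 24*exp(2*t) - 32*exp(t) + 16)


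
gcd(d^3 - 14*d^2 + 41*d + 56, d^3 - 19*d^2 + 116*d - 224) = d^2 - 15*d + 56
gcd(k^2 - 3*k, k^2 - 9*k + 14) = 1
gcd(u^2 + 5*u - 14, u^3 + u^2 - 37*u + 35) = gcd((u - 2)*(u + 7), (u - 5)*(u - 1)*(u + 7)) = u + 7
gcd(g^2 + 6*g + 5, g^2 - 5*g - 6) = g + 1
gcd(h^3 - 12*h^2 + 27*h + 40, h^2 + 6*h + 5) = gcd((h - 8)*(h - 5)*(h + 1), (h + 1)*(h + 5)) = h + 1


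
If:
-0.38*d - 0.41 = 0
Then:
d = -1.08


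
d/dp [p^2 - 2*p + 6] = 2*p - 2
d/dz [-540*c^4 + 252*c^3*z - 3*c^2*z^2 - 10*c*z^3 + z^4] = 252*c^3 - 6*c^2*z - 30*c*z^2 + 4*z^3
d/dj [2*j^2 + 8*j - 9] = 4*j + 8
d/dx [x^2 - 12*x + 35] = 2*x - 12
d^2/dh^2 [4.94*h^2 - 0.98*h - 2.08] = 9.88000000000000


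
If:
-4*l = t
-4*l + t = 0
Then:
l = 0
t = 0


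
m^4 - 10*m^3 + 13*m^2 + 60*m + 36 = (m - 6)^2*(m + 1)^2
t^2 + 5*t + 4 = (t + 1)*(t + 4)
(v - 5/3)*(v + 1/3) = v^2 - 4*v/3 - 5/9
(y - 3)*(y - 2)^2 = y^3 - 7*y^2 + 16*y - 12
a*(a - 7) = a^2 - 7*a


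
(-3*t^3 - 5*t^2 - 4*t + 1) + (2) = -3*t^3 - 5*t^2 - 4*t + 3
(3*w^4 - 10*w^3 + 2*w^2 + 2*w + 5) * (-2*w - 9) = -6*w^5 - 7*w^4 + 86*w^3 - 22*w^2 - 28*w - 45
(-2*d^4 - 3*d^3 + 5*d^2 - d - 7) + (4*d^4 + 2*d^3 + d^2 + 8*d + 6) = 2*d^4 - d^3 + 6*d^2 + 7*d - 1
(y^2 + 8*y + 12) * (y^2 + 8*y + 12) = y^4 + 16*y^3 + 88*y^2 + 192*y + 144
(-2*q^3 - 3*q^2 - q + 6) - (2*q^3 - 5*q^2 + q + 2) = -4*q^3 + 2*q^2 - 2*q + 4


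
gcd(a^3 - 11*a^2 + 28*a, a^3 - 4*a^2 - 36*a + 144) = a - 4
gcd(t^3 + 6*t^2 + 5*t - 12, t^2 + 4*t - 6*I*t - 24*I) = t + 4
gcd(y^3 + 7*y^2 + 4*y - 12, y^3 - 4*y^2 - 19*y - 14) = y + 2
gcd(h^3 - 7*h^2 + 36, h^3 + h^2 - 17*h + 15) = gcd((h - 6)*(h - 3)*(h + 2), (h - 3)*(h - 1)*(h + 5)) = h - 3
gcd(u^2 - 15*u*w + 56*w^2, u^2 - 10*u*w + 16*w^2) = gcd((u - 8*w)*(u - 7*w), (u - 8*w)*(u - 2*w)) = u - 8*w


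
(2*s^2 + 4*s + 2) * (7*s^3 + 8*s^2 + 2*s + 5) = 14*s^5 + 44*s^4 + 50*s^3 + 34*s^2 + 24*s + 10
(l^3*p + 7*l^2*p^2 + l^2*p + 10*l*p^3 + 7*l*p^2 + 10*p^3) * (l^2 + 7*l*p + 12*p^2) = l^5*p + 14*l^4*p^2 + l^4*p + 71*l^3*p^3 + 14*l^3*p^2 + 154*l^2*p^4 + 71*l^2*p^3 + 120*l*p^5 + 154*l*p^4 + 120*p^5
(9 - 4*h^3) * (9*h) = -36*h^4 + 81*h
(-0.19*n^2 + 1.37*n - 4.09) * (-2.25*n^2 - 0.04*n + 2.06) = 0.4275*n^4 - 3.0749*n^3 + 8.7563*n^2 + 2.9858*n - 8.4254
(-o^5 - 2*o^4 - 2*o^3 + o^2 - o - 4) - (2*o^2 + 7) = -o^5 - 2*o^4 - 2*o^3 - o^2 - o - 11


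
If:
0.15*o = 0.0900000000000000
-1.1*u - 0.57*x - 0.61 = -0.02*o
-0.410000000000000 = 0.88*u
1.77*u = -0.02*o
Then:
No Solution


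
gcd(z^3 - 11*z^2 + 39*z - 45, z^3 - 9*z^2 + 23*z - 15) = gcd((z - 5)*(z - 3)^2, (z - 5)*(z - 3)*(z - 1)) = z^2 - 8*z + 15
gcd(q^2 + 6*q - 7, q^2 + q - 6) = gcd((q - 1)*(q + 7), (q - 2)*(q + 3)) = 1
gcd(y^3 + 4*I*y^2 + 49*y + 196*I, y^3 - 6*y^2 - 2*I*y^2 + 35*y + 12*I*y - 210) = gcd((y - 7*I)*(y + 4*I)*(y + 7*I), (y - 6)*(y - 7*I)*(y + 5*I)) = y - 7*I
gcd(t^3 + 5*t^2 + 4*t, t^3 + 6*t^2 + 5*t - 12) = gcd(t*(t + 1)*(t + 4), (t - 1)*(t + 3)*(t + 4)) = t + 4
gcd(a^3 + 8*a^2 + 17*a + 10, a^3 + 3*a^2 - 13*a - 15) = a^2 + 6*a + 5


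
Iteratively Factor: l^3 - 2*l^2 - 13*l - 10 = (l + 1)*(l^2 - 3*l - 10) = (l - 5)*(l + 1)*(l + 2)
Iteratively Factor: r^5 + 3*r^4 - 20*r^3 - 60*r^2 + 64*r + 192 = (r - 2)*(r^4 + 5*r^3 - 10*r^2 - 80*r - 96) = (r - 2)*(r + 3)*(r^3 + 2*r^2 - 16*r - 32) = (r - 4)*(r - 2)*(r + 3)*(r^2 + 6*r + 8) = (r - 4)*(r - 2)*(r + 2)*(r + 3)*(r + 4)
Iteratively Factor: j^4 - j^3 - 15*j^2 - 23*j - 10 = (j + 1)*(j^3 - 2*j^2 - 13*j - 10) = (j + 1)^2*(j^2 - 3*j - 10) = (j - 5)*(j + 1)^2*(j + 2)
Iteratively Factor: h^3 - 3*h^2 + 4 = (h + 1)*(h^2 - 4*h + 4) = (h - 2)*(h + 1)*(h - 2)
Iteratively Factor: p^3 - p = (p - 1)*(p^2 + p) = p*(p - 1)*(p + 1)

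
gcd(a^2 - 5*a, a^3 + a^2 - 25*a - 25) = a - 5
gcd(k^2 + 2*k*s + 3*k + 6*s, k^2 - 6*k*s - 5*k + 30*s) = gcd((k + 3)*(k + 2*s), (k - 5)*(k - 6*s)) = 1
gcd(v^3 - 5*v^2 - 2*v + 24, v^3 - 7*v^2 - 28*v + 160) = v - 4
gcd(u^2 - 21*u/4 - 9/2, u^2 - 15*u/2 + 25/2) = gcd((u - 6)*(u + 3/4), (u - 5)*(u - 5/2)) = 1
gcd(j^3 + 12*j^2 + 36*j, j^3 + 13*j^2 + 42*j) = j^2 + 6*j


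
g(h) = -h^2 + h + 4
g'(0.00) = 1.00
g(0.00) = 4.00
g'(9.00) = -17.00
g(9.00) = -68.00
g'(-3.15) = 7.30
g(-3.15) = -9.07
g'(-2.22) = 5.44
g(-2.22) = -3.15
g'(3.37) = -5.74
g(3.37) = -3.99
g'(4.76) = -8.52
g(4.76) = -13.90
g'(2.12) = -3.24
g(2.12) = 1.63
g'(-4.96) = 10.92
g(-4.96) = -25.56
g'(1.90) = -2.80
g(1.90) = 2.29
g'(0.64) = -0.28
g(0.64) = 4.23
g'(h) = 1 - 2*h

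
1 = 1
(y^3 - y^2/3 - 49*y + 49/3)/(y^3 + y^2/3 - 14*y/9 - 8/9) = 3*(3*y^3 - y^2 - 147*y + 49)/(9*y^3 + 3*y^2 - 14*y - 8)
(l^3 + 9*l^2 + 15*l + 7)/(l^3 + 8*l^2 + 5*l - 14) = (l^2 + 2*l + 1)/(l^2 + l - 2)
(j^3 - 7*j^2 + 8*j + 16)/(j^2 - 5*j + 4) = (j^2 - 3*j - 4)/(j - 1)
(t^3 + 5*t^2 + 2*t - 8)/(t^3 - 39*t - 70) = (t^2 + 3*t - 4)/(t^2 - 2*t - 35)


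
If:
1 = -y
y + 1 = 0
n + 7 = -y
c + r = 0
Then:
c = -r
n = -6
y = -1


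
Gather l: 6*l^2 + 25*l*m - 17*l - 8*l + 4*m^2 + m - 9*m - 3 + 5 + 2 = 6*l^2 + l*(25*m - 25) + 4*m^2 - 8*m + 4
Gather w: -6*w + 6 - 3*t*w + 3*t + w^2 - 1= 3*t + w^2 + w*(-3*t - 6) + 5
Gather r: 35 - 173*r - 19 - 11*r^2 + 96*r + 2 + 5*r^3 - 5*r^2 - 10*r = 5*r^3 - 16*r^2 - 87*r + 18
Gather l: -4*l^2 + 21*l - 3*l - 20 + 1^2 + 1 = -4*l^2 + 18*l - 18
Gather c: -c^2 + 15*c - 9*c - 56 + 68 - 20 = -c^2 + 6*c - 8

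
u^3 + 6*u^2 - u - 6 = (u - 1)*(u + 1)*(u + 6)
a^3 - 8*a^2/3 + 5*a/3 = a*(a - 5/3)*(a - 1)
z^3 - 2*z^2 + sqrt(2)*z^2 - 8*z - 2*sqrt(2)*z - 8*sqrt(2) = (z - 4)*(z + 2)*(z + sqrt(2))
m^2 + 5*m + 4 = (m + 1)*(m + 4)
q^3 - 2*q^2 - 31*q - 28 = (q - 7)*(q + 1)*(q + 4)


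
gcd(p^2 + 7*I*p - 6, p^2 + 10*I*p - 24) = p + 6*I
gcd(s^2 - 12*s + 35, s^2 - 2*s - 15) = s - 5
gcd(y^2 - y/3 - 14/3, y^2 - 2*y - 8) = y + 2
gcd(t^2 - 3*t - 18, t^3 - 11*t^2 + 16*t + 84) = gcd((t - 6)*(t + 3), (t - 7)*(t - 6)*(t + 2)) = t - 6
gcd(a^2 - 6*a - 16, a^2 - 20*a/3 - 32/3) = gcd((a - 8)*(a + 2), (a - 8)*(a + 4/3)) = a - 8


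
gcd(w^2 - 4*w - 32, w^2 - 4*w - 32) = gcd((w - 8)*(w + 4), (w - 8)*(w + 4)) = w^2 - 4*w - 32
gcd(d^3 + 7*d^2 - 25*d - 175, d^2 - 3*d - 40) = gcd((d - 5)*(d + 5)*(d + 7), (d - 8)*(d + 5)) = d + 5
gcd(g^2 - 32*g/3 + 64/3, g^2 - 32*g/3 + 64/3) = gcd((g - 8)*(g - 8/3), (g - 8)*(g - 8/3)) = g^2 - 32*g/3 + 64/3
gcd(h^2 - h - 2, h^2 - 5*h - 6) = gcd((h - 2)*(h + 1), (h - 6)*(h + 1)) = h + 1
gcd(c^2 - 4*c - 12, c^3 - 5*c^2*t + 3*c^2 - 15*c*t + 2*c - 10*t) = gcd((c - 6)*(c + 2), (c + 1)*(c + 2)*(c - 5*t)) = c + 2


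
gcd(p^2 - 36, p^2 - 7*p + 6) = p - 6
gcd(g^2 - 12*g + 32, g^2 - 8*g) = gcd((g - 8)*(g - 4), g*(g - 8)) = g - 8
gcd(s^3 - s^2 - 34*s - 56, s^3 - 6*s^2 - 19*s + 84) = s^2 - 3*s - 28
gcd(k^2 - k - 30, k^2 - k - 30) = k^2 - k - 30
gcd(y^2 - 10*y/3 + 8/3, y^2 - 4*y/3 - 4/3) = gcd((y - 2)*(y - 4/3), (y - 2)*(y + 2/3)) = y - 2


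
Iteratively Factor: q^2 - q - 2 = (q - 2)*(q + 1)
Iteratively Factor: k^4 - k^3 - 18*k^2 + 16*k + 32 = (k + 4)*(k^3 - 5*k^2 + 2*k + 8) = (k + 1)*(k + 4)*(k^2 - 6*k + 8) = (k - 2)*(k + 1)*(k + 4)*(k - 4)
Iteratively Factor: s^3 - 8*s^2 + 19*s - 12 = (s - 1)*(s^2 - 7*s + 12) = (s - 4)*(s - 1)*(s - 3)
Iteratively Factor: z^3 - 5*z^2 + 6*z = (z)*(z^2 - 5*z + 6) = z*(z - 2)*(z - 3)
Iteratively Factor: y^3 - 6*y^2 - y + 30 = (y - 3)*(y^2 - 3*y - 10) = (y - 5)*(y - 3)*(y + 2)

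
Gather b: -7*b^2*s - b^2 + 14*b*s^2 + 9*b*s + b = b^2*(-7*s - 1) + b*(14*s^2 + 9*s + 1)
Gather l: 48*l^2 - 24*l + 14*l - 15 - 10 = 48*l^2 - 10*l - 25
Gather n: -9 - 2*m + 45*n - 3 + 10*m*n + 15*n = -2*m + n*(10*m + 60) - 12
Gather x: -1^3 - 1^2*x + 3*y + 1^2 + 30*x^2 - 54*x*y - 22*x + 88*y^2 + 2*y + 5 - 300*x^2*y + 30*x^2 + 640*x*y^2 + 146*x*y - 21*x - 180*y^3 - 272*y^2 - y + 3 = x^2*(60 - 300*y) + x*(640*y^2 + 92*y - 44) - 180*y^3 - 184*y^2 + 4*y + 8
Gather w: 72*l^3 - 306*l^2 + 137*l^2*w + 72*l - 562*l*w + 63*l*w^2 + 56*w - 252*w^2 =72*l^3 - 306*l^2 + 72*l + w^2*(63*l - 252) + w*(137*l^2 - 562*l + 56)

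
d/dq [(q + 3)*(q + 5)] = 2*q + 8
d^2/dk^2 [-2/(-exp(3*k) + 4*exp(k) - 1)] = 2*((4 - 9*exp(2*k))*(exp(3*k) - 4*exp(k) + 1) + 2*(3*exp(2*k) - 4)^2*exp(k))*exp(k)/(exp(3*k) - 4*exp(k) + 1)^3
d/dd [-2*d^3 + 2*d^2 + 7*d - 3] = -6*d^2 + 4*d + 7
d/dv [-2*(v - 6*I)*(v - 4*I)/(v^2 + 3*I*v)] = 2*(-13*I*v^2 - 48*v - 72*I)/(v^2*(v^2 + 6*I*v - 9))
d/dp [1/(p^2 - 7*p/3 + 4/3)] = 3*(7 - 6*p)/(3*p^2 - 7*p + 4)^2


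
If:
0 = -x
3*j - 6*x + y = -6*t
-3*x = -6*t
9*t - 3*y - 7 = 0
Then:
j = 7/9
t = 0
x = 0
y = -7/3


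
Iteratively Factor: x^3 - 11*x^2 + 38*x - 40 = (x - 5)*(x^2 - 6*x + 8) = (x - 5)*(x - 4)*(x - 2)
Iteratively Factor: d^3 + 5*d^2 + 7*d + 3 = (d + 1)*(d^2 + 4*d + 3) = (d + 1)*(d + 3)*(d + 1)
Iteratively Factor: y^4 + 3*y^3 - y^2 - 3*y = (y + 1)*(y^3 + 2*y^2 - 3*y) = (y + 1)*(y + 3)*(y^2 - y) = (y - 1)*(y + 1)*(y + 3)*(y)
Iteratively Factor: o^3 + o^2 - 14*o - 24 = (o - 4)*(o^2 + 5*o + 6) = (o - 4)*(o + 2)*(o + 3)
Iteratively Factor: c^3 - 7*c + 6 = (c + 3)*(c^2 - 3*c + 2) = (c - 1)*(c + 3)*(c - 2)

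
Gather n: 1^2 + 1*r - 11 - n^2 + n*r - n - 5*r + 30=-n^2 + n*(r - 1) - 4*r + 20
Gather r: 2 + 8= 10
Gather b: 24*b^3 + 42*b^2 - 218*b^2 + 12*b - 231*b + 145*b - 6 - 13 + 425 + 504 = 24*b^3 - 176*b^2 - 74*b + 910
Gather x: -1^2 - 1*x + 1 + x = 0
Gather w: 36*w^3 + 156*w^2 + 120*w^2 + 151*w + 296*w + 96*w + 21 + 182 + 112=36*w^3 + 276*w^2 + 543*w + 315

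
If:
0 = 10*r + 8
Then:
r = -4/5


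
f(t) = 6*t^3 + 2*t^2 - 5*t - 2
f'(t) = 18*t^2 + 4*t - 5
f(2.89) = 145.08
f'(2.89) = 156.90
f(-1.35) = -6.37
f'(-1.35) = 22.40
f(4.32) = 497.45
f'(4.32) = 348.20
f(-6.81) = -1770.13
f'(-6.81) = 802.53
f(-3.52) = -221.30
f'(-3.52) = 203.95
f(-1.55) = -11.79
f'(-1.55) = 32.04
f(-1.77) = -20.16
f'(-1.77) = 44.31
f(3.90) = 364.83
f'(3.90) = 284.38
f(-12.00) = -10022.00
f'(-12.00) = 2539.00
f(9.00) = 4489.00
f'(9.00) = 1489.00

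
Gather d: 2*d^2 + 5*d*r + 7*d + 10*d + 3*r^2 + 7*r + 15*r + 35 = 2*d^2 + d*(5*r + 17) + 3*r^2 + 22*r + 35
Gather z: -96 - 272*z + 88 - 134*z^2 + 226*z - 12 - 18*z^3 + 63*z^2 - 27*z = -18*z^3 - 71*z^2 - 73*z - 20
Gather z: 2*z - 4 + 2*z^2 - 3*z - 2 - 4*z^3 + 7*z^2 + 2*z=-4*z^3 + 9*z^2 + z - 6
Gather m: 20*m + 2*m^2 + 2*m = 2*m^2 + 22*m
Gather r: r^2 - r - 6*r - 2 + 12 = r^2 - 7*r + 10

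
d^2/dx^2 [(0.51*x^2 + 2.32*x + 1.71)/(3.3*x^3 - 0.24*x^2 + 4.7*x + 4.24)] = (11.1078*x^6 + 151.5888*x^5 + 164.97756*x^4 - 192.120576*x^3 - 226.699848*x^2 - 140.966208*x + 4.899224)/(35.937*x^9 - 7.8408*x^8 + 154.11924*x^7 + 116.172576*x^6 + 199.35468*x^5 + 379.402272*x^4 + 253.10492*x^3 + 268.040928*x^2 + 253.48416*x + 76.225024)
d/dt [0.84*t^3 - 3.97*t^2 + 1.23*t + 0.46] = 2.52*t^2 - 7.94*t + 1.23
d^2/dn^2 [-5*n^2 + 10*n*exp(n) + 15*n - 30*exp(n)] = 10*n*exp(n) - 10*exp(n) - 10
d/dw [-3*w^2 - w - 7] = -6*w - 1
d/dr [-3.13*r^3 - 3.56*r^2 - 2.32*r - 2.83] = -9.39*r^2 - 7.12*r - 2.32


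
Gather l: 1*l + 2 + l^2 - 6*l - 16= l^2 - 5*l - 14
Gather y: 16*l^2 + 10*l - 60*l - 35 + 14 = 16*l^2 - 50*l - 21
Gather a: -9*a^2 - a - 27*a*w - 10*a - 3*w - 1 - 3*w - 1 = -9*a^2 + a*(-27*w - 11) - 6*w - 2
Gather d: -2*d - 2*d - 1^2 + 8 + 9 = 16 - 4*d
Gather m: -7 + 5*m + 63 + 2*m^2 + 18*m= 2*m^2 + 23*m + 56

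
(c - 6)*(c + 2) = c^2 - 4*c - 12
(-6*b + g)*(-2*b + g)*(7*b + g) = 84*b^3 - 44*b^2*g - b*g^2 + g^3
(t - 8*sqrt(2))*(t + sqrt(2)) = t^2 - 7*sqrt(2)*t - 16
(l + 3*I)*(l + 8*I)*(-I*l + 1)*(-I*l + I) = -l^4 + l^3 - 12*I*l^3 + 35*l^2 + 12*I*l^2 - 35*l + 24*I*l - 24*I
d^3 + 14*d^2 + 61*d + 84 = (d + 3)*(d + 4)*(d + 7)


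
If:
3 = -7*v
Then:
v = -3/7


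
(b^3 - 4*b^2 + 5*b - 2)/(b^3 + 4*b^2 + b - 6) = (b^2 - 3*b + 2)/(b^2 + 5*b + 6)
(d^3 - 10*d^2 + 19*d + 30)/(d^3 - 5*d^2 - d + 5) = (d - 6)/(d - 1)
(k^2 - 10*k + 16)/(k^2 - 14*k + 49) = (k^2 - 10*k + 16)/(k^2 - 14*k + 49)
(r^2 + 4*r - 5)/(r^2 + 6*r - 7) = (r + 5)/(r + 7)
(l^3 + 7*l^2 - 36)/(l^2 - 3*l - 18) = (l^2 + 4*l - 12)/(l - 6)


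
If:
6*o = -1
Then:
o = -1/6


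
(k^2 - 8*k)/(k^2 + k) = (k - 8)/(k + 1)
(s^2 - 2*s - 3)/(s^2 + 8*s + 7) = (s - 3)/(s + 7)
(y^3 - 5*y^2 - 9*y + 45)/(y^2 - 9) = y - 5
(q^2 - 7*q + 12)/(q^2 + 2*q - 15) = (q - 4)/(q + 5)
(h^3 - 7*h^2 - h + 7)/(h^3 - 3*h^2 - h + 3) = (h - 7)/(h - 3)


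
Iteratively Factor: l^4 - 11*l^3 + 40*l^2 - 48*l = (l - 4)*(l^3 - 7*l^2 + 12*l) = l*(l - 4)*(l^2 - 7*l + 12) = l*(l - 4)^2*(l - 3)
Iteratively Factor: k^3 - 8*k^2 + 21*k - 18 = (k - 3)*(k^2 - 5*k + 6) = (k - 3)*(k - 2)*(k - 3)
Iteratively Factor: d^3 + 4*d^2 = (d)*(d^2 + 4*d) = d^2*(d + 4)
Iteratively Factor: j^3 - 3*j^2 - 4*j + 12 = (j - 3)*(j^2 - 4) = (j - 3)*(j - 2)*(j + 2)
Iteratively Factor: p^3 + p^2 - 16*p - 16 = (p + 4)*(p^2 - 3*p - 4) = (p + 1)*(p + 4)*(p - 4)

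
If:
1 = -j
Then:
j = -1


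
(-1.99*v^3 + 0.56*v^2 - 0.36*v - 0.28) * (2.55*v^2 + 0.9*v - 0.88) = -5.0745*v^5 - 0.363*v^4 + 1.3372*v^3 - 1.5308*v^2 + 0.0647999999999999*v + 0.2464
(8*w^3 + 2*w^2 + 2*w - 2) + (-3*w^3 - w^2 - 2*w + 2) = 5*w^3 + w^2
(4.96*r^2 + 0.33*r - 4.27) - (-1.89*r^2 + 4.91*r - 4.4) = 6.85*r^2 - 4.58*r + 0.130000000000001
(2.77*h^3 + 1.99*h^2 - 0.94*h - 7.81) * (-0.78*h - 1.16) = -2.1606*h^4 - 4.7654*h^3 - 1.5752*h^2 + 7.1822*h + 9.0596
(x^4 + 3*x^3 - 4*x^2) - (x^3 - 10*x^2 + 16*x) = x^4 + 2*x^3 + 6*x^2 - 16*x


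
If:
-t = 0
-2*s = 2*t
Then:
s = 0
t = 0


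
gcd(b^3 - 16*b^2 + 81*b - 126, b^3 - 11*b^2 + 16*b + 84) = b^2 - 13*b + 42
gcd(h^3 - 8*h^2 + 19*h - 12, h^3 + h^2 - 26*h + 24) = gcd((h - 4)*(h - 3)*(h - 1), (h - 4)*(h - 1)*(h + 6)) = h^2 - 5*h + 4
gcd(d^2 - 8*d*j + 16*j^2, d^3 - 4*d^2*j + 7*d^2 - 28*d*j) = d - 4*j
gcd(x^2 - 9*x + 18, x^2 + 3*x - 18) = x - 3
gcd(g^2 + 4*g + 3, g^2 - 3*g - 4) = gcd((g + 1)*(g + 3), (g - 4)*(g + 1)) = g + 1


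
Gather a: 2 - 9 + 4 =-3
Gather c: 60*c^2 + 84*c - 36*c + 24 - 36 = 60*c^2 + 48*c - 12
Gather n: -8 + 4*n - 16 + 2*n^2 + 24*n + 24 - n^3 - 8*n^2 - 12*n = -n^3 - 6*n^2 + 16*n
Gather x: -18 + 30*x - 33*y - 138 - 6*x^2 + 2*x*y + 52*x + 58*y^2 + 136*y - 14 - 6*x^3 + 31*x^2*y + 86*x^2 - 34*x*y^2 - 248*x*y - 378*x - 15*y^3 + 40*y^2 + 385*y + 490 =-6*x^3 + x^2*(31*y + 80) + x*(-34*y^2 - 246*y - 296) - 15*y^3 + 98*y^2 + 488*y + 320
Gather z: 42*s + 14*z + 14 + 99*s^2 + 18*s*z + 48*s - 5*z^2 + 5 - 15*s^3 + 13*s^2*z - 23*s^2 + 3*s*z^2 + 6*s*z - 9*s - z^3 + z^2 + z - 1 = -15*s^3 + 76*s^2 + 81*s - z^3 + z^2*(3*s - 4) + z*(13*s^2 + 24*s + 15) + 18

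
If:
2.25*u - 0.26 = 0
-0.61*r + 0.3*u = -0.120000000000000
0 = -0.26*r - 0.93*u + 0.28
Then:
No Solution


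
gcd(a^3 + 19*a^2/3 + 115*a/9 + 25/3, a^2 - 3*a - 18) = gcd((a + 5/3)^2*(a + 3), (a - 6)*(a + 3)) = a + 3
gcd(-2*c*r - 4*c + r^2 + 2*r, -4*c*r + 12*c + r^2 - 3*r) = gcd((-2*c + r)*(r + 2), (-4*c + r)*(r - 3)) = 1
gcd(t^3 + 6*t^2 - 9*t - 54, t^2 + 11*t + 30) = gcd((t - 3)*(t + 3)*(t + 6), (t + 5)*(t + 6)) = t + 6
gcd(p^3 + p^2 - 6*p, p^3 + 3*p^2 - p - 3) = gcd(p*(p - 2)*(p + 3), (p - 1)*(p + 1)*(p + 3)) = p + 3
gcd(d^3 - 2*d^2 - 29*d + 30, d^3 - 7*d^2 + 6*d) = d^2 - 7*d + 6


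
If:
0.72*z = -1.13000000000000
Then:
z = -1.57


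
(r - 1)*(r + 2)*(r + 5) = r^3 + 6*r^2 + 3*r - 10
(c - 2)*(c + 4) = c^2 + 2*c - 8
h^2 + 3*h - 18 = (h - 3)*(h + 6)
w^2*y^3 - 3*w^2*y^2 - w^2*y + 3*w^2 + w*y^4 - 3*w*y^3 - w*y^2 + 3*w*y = (w + y)*(y - 3)*(y - 1)*(w*y + w)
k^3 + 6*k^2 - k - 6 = (k - 1)*(k + 1)*(k + 6)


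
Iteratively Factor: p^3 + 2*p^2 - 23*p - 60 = (p + 3)*(p^2 - p - 20) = (p + 3)*(p + 4)*(p - 5)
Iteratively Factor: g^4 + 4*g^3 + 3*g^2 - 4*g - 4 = (g - 1)*(g^3 + 5*g^2 + 8*g + 4) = (g - 1)*(g + 1)*(g^2 + 4*g + 4) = (g - 1)*(g + 1)*(g + 2)*(g + 2)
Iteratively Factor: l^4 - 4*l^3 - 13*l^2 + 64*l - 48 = (l + 4)*(l^3 - 8*l^2 + 19*l - 12) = (l - 3)*(l + 4)*(l^2 - 5*l + 4) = (l - 4)*(l - 3)*(l + 4)*(l - 1)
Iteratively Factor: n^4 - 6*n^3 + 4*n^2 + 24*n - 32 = (n + 2)*(n^3 - 8*n^2 + 20*n - 16) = (n - 2)*(n + 2)*(n^2 - 6*n + 8) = (n - 4)*(n - 2)*(n + 2)*(n - 2)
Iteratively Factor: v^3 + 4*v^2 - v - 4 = (v + 4)*(v^2 - 1) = (v + 1)*(v + 4)*(v - 1)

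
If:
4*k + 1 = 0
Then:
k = -1/4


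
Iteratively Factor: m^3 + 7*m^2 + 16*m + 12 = (m + 2)*(m^2 + 5*m + 6) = (m + 2)*(m + 3)*(m + 2)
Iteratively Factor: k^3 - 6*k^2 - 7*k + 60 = (k - 4)*(k^2 - 2*k - 15) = (k - 5)*(k - 4)*(k + 3)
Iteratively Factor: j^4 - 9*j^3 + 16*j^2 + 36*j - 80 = (j - 4)*(j^3 - 5*j^2 - 4*j + 20) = (j - 5)*(j - 4)*(j^2 - 4) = (j - 5)*(j - 4)*(j + 2)*(j - 2)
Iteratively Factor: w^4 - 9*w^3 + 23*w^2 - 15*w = (w - 1)*(w^3 - 8*w^2 + 15*w) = w*(w - 1)*(w^2 - 8*w + 15) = w*(w - 5)*(w - 1)*(w - 3)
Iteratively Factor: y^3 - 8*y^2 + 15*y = (y - 3)*(y^2 - 5*y) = y*(y - 3)*(y - 5)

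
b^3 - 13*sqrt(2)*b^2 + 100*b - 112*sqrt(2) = (b - 7*sqrt(2))*(b - 4*sqrt(2))*(b - 2*sqrt(2))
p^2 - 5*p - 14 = (p - 7)*(p + 2)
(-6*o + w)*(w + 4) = -6*o*w - 24*o + w^2 + 4*w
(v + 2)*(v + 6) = v^2 + 8*v + 12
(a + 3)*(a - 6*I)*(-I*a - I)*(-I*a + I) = -a^4 - 3*a^3 + 6*I*a^3 + a^2 + 18*I*a^2 + 3*a - 6*I*a - 18*I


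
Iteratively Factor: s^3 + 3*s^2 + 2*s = (s)*(s^2 + 3*s + 2) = s*(s + 2)*(s + 1)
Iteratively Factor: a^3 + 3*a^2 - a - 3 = (a + 1)*(a^2 + 2*a - 3) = (a - 1)*(a + 1)*(a + 3)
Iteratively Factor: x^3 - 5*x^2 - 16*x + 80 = (x + 4)*(x^2 - 9*x + 20) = (x - 5)*(x + 4)*(x - 4)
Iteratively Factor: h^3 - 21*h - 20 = (h + 1)*(h^2 - h - 20) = (h - 5)*(h + 1)*(h + 4)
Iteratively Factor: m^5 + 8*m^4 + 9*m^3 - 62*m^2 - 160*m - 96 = (m + 4)*(m^4 + 4*m^3 - 7*m^2 - 34*m - 24) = (m - 3)*(m + 4)*(m^3 + 7*m^2 + 14*m + 8) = (m - 3)*(m + 4)^2*(m^2 + 3*m + 2) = (m - 3)*(m + 1)*(m + 4)^2*(m + 2)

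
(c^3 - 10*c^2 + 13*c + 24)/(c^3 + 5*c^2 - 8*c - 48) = (c^2 - 7*c - 8)/(c^2 + 8*c + 16)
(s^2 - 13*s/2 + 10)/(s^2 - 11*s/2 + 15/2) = (s - 4)/(s - 3)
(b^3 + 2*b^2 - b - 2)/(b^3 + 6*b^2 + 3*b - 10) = (b + 1)/(b + 5)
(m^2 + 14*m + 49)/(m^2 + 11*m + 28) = (m + 7)/(m + 4)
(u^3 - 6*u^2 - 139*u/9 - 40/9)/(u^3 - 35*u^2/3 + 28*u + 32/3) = (u + 5/3)/(u - 4)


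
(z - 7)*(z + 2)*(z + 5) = z^3 - 39*z - 70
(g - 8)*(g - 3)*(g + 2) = g^3 - 9*g^2 + 2*g + 48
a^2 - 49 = (a - 7)*(a + 7)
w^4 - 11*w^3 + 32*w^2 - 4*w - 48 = (w - 6)*(w - 4)*(w - 2)*(w + 1)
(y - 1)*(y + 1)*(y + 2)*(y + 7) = y^4 + 9*y^3 + 13*y^2 - 9*y - 14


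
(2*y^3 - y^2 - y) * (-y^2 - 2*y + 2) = -2*y^5 - 3*y^4 + 7*y^3 - 2*y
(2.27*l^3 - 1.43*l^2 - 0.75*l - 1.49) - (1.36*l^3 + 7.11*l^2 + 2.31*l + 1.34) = 0.91*l^3 - 8.54*l^2 - 3.06*l - 2.83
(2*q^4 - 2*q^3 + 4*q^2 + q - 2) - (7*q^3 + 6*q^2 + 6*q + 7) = 2*q^4 - 9*q^3 - 2*q^2 - 5*q - 9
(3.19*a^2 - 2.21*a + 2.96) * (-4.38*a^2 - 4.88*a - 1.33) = -13.9722*a^4 - 5.8874*a^3 - 6.4227*a^2 - 11.5055*a - 3.9368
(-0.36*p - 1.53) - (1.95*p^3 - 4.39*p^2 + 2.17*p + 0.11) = -1.95*p^3 + 4.39*p^2 - 2.53*p - 1.64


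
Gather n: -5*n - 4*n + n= -8*n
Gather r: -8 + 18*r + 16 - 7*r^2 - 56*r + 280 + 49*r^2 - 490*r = 42*r^2 - 528*r + 288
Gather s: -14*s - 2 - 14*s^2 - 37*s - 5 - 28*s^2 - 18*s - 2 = -42*s^2 - 69*s - 9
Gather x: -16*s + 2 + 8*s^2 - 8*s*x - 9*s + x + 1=8*s^2 - 25*s + x*(1 - 8*s) + 3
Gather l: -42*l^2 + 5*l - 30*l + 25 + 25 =-42*l^2 - 25*l + 50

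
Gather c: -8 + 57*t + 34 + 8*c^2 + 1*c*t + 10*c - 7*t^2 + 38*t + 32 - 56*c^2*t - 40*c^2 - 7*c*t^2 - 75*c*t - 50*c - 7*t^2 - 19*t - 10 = c^2*(-56*t - 32) + c*(-7*t^2 - 74*t - 40) - 14*t^2 + 76*t + 48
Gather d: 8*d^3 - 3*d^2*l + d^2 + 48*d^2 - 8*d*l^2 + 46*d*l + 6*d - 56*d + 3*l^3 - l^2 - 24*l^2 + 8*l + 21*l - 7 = 8*d^3 + d^2*(49 - 3*l) + d*(-8*l^2 + 46*l - 50) + 3*l^3 - 25*l^2 + 29*l - 7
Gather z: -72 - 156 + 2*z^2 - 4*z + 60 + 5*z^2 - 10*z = 7*z^2 - 14*z - 168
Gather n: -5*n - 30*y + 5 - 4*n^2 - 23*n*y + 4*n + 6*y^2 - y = -4*n^2 + n*(-23*y - 1) + 6*y^2 - 31*y + 5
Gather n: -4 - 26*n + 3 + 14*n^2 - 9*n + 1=14*n^2 - 35*n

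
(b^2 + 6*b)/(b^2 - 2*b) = (b + 6)/(b - 2)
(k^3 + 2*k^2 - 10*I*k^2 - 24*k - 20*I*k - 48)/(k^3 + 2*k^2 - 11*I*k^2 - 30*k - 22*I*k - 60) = (k - 4*I)/(k - 5*I)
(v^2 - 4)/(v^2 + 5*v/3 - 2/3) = 3*(v - 2)/(3*v - 1)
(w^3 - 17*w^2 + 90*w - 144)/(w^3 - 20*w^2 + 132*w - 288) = (w - 3)/(w - 6)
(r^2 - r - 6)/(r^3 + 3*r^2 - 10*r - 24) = 1/(r + 4)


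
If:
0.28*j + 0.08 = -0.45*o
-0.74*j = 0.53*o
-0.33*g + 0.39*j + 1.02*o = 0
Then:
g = -0.72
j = 0.23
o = -0.32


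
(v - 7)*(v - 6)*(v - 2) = v^3 - 15*v^2 + 68*v - 84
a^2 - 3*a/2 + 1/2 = (a - 1)*(a - 1/2)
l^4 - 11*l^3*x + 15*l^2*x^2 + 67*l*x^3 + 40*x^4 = (l - 8*x)*(l - 5*x)*(l + x)^2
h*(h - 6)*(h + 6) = h^3 - 36*h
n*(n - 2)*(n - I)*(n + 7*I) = n^4 - 2*n^3 + 6*I*n^3 + 7*n^2 - 12*I*n^2 - 14*n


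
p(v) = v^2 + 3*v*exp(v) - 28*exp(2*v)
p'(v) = 3*v*exp(v) + 2*v - 56*exp(2*v) + 3*exp(v)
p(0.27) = -46.91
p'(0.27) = -90.57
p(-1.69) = 0.97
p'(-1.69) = -5.67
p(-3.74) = 13.71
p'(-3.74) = -7.71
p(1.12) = -251.46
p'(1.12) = -504.29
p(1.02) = -205.81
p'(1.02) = -411.83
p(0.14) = -36.54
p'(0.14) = -69.88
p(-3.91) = 15.04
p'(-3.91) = -8.02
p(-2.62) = 6.14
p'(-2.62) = -5.89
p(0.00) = -28.00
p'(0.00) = -53.00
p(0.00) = -28.00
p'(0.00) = -53.00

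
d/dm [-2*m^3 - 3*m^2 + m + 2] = -6*m^2 - 6*m + 1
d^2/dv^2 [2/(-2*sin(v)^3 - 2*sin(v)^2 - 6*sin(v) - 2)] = (9*sin(v)^6 + 11*sin(v)^5 - 2*sin(v)^4 - 16*sin(v)^3 - 19*sin(v)^2 - 15*sin(v) - 16)/(sin(v)^3 + sin(v)^2 + 3*sin(v) + 1)^3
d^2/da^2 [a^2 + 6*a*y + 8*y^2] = 2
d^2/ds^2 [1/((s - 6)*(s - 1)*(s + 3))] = 2*(6*s^4 - 32*s^3 + 3*s^2 + 126*s + 297)/(s^9 - 12*s^8 + 3*s^7 + 350*s^6 - 477*s^5 - 3456*s^4 + 4077*s^3 + 8262*s^2 - 14580*s + 5832)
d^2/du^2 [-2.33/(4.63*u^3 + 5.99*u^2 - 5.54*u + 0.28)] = ((64.7274*u + 27.9134)*(4.63*u^3 + 5.99*u^2 - 5.54*u + 0.28) - 2.33*(13.89*u^2 + 11.98*u - 5.54)*(27.78*u^2 + 23.96*u - 11.08))/(4.63*u^3 + 5.99*u^2 - 5.54*u + 0.28)^3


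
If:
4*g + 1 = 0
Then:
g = -1/4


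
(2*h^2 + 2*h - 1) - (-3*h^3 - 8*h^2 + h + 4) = 3*h^3 + 10*h^2 + h - 5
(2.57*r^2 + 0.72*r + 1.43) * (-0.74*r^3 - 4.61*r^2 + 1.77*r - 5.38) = -1.9018*r^5 - 12.3805*r^4 + 0.1715*r^3 - 19.1445*r^2 - 1.3425*r - 7.6934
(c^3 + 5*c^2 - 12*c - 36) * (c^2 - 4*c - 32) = c^5 + c^4 - 64*c^3 - 148*c^2 + 528*c + 1152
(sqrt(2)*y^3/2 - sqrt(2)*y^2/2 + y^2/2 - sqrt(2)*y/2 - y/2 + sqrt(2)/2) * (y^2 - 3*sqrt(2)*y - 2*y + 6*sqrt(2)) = sqrt(2)*y^5/2 - 5*y^4/2 - 3*sqrt(2)*y^4/2 - sqrt(2)*y^3 + 15*y^3/2 - 2*y^2 + 6*sqrt(2)*y^2 - 9*y - 4*sqrt(2)*y + 6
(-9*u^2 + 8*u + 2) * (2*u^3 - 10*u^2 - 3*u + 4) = -18*u^5 + 106*u^4 - 49*u^3 - 80*u^2 + 26*u + 8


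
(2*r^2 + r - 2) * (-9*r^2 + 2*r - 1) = -18*r^4 - 5*r^3 + 18*r^2 - 5*r + 2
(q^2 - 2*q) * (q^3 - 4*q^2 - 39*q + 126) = q^5 - 6*q^4 - 31*q^3 + 204*q^2 - 252*q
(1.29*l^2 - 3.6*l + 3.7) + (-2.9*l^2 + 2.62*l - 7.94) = -1.61*l^2 - 0.98*l - 4.24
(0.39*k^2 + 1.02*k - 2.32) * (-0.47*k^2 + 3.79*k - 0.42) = -0.1833*k^4 + 0.9987*k^3 + 4.7924*k^2 - 9.2212*k + 0.9744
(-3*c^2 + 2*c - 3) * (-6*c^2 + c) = 18*c^4 - 15*c^3 + 20*c^2 - 3*c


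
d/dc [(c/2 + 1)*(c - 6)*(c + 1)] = 3*c^2/2 - 3*c - 8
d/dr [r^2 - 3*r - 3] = 2*r - 3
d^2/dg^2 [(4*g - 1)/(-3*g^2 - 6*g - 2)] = 6*(-12*(g + 1)^2*(4*g - 1) + (12*g + 7)*(3*g^2 + 6*g + 2))/(3*g^2 + 6*g + 2)^3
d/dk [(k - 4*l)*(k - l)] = 2*k - 5*l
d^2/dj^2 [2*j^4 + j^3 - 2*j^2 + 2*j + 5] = 24*j^2 + 6*j - 4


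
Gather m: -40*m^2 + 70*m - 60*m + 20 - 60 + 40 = -40*m^2 + 10*m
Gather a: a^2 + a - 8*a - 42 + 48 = a^2 - 7*a + 6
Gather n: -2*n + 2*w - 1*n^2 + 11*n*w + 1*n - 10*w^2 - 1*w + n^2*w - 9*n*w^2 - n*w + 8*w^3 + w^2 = n^2*(w - 1) + n*(-9*w^2 + 10*w - 1) + 8*w^3 - 9*w^2 + w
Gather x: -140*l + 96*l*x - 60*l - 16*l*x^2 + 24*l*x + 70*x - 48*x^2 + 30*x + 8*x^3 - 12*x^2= -200*l + 8*x^3 + x^2*(-16*l - 60) + x*(120*l + 100)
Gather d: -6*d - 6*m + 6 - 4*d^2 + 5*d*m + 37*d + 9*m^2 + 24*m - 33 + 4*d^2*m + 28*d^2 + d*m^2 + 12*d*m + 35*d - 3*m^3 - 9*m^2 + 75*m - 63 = d^2*(4*m + 24) + d*(m^2 + 17*m + 66) - 3*m^3 + 93*m - 90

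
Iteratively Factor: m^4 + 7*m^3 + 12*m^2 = (m + 3)*(m^3 + 4*m^2) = m*(m + 3)*(m^2 + 4*m) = m*(m + 3)*(m + 4)*(m)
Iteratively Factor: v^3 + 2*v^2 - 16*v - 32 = (v + 4)*(v^2 - 2*v - 8) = (v - 4)*(v + 4)*(v + 2)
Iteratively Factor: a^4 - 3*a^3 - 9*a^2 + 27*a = (a)*(a^3 - 3*a^2 - 9*a + 27) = a*(a - 3)*(a^2 - 9) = a*(a - 3)^2*(a + 3)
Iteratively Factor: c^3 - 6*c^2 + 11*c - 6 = (c - 1)*(c^2 - 5*c + 6) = (c - 3)*(c - 1)*(c - 2)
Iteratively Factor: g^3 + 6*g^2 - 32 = (g - 2)*(g^2 + 8*g + 16) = (g - 2)*(g + 4)*(g + 4)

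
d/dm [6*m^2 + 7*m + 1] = 12*m + 7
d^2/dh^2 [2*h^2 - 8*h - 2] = 4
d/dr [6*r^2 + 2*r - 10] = 12*r + 2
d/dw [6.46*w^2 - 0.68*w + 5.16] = 12.92*w - 0.68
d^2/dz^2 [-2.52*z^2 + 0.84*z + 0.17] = -5.04000000000000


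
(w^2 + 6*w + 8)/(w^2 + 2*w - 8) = (w + 2)/(w - 2)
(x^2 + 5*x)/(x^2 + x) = (x + 5)/(x + 1)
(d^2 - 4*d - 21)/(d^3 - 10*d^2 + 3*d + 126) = 1/(d - 6)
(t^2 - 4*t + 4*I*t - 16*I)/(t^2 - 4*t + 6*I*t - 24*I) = (t + 4*I)/(t + 6*I)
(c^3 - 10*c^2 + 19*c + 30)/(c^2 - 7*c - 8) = (c^2 - 11*c + 30)/(c - 8)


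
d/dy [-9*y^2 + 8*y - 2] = 8 - 18*y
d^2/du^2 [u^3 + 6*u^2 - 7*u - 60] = 6*u + 12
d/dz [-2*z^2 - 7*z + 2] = -4*z - 7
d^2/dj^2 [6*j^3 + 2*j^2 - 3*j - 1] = 36*j + 4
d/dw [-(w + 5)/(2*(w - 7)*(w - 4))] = (w^2 + 10*w - 83)/(2*(w^4 - 22*w^3 + 177*w^2 - 616*w + 784))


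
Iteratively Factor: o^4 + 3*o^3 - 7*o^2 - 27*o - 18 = (o - 3)*(o^3 + 6*o^2 + 11*o + 6) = (o - 3)*(o + 2)*(o^2 + 4*o + 3) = (o - 3)*(o + 2)*(o + 3)*(o + 1)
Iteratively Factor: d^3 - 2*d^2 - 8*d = (d + 2)*(d^2 - 4*d) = d*(d + 2)*(d - 4)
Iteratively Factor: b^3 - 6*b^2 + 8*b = (b)*(b^2 - 6*b + 8) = b*(b - 2)*(b - 4)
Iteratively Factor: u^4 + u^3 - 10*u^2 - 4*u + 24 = (u - 2)*(u^3 + 3*u^2 - 4*u - 12) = (u - 2)^2*(u^2 + 5*u + 6) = (u - 2)^2*(u + 3)*(u + 2)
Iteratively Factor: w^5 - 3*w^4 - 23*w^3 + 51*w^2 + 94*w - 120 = (w + 4)*(w^4 - 7*w^3 + 5*w^2 + 31*w - 30) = (w + 2)*(w + 4)*(w^3 - 9*w^2 + 23*w - 15) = (w - 1)*(w + 2)*(w + 4)*(w^2 - 8*w + 15) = (w - 5)*(w - 1)*(w + 2)*(w + 4)*(w - 3)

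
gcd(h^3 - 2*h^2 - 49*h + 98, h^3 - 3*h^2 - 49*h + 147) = h^2 - 49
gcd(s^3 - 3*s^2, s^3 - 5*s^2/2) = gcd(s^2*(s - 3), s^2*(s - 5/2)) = s^2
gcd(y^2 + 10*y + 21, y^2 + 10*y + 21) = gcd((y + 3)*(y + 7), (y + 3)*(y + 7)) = y^2 + 10*y + 21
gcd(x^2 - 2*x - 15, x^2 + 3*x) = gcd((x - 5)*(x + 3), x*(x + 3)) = x + 3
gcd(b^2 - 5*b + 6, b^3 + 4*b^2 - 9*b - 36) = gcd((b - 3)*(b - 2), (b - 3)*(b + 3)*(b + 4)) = b - 3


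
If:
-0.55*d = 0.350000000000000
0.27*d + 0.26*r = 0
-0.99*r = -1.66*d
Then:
No Solution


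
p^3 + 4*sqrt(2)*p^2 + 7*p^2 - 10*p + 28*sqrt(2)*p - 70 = (p + 7)*(p - sqrt(2))*(p + 5*sqrt(2))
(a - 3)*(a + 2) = a^2 - a - 6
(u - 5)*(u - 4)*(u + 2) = u^3 - 7*u^2 + 2*u + 40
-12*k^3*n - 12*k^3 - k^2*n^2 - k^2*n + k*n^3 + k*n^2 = (-4*k + n)*(3*k + n)*(k*n + k)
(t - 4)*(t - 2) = t^2 - 6*t + 8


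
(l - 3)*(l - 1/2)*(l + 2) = l^3 - 3*l^2/2 - 11*l/2 + 3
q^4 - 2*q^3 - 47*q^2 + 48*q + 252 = (q - 7)*(q - 3)*(q + 2)*(q + 6)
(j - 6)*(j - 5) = j^2 - 11*j + 30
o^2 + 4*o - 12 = (o - 2)*(o + 6)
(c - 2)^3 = c^3 - 6*c^2 + 12*c - 8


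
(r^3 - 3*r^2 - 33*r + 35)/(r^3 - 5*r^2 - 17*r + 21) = (r + 5)/(r + 3)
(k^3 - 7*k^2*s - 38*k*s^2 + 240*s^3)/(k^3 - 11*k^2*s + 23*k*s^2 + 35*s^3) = (-k^2 + 2*k*s + 48*s^2)/(-k^2 + 6*k*s + 7*s^2)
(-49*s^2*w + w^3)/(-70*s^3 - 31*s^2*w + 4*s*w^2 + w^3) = w*(7*s - w)/(10*s^2 + 3*s*w - w^2)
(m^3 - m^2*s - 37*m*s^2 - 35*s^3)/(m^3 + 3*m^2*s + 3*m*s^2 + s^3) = (m^2 - 2*m*s - 35*s^2)/(m^2 + 2*m*s + s^2)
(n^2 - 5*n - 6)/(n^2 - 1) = (n - 6)/(n - 1)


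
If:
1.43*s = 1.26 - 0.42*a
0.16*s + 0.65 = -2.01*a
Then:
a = -0.40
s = 1.00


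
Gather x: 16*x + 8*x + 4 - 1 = 24*x + 3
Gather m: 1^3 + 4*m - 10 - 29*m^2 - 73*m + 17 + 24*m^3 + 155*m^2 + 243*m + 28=24*m^3 + 126*m^2 + 174*m + 36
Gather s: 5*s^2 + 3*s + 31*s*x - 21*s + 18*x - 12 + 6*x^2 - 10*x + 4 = 5*s^2 + s*(31*x - 18) + 6*x^2 + 8*x - 8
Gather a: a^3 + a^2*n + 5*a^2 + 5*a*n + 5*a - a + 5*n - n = a^3 + a^2*(n + 5) + a*(5*n + 4) + 4*n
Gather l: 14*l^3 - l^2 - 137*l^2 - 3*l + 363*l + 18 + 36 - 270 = 14*l^3 - 138*l^2 + 360*l - 216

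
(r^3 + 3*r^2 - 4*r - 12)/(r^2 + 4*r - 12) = (r^2 + 5*r + 6)/(r + 6)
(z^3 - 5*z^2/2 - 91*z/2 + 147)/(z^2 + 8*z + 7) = (z^2 - 19*z/2 + 21)/(z + 1)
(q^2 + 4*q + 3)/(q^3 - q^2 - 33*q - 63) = (q + 1)/(q^2 - 4*q - 21)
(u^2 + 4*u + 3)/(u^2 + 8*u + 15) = (u + 1)/(u + 5)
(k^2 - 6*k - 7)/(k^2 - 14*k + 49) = (k + 1)/(k - 7)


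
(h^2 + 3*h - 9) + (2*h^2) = 3*h^2 + 3*h - 9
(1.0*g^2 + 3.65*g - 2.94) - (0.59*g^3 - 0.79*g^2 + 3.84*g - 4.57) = -0.59*g^3 + 1.79*g^2 - 0.19*g + 1.63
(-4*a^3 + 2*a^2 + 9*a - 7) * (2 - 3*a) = 12*a^4 - 14*a^3 - 23*a^2 + 39*a - 14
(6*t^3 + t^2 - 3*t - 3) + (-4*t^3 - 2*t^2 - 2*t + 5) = 2*t^3 - t^2 - 5*t + 2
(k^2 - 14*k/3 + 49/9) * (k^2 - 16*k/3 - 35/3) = k^4 - 10*k^3 + 56*k^2/3 + 686*k/27 - 1715/27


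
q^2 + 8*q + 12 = (q + 2)*(q + 6)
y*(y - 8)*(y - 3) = y^3 - 11*y^2 + 24*y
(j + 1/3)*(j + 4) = j^2 + 13*j/3 + 4/3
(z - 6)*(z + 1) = z^2 - 5*z - 6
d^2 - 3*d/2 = d*(d - 3/2)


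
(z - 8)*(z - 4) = z^2 - 12*z + 32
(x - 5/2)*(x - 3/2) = x^2 - 4*x + 15/4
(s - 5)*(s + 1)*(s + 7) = s^3 + 3*s^2 - 33*s - 35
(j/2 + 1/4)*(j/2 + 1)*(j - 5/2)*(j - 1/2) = j^4/4 - j^3/8 - 21*j^2/16 + j/32 + 5/16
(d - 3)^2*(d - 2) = d^3 - 8*d^2 + 21*d - 18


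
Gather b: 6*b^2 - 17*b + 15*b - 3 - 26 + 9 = 6*b^2 - 2*b - 20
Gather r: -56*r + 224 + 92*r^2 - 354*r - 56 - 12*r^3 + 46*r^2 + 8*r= -12*r^3 + 138*r^2 - 402*r + 168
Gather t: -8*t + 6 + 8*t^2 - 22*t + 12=8*t^2 - 30*t + 18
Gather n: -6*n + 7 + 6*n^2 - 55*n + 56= 6*n^2 - 61*n + 63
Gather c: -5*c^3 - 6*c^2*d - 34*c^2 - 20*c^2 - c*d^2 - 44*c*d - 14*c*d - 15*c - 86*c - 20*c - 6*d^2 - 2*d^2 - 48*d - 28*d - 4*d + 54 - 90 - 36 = -5*c^3 + c^2*(-6*d - 54) + c*(-d^2 - 58*d - 121) - 8*d^2 - 80*d - 72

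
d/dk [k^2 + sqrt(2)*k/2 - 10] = 2*k + sqrt(2)/2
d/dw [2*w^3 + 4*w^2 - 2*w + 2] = 6*w^2 + 8*w - 2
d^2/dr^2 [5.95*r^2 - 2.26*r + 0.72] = 11.9000000000000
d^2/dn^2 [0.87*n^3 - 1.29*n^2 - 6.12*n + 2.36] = 5.22*n - 2.58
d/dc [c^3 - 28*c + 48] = 3*c^2 - 28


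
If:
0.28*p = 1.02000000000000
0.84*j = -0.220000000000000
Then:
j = -0.26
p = 3.64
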